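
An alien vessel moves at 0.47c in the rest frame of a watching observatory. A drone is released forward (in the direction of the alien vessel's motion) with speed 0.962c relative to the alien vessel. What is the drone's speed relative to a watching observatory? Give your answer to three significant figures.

Relativistic velocity addition: u = (u' + v)/(1 + u'v/c²), with u' = 0.962c and v = 0.47c.
Numerator: 0.962 + 0.47 = 1.432. Denominator: 1 + (0.962)(0.47) = 1.45214.
u = 1.432/1.45214 = 0.98613, so the speed is 0.986c.

0.986c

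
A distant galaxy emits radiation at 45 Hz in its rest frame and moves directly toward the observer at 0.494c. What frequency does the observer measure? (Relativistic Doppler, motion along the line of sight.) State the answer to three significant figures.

Relativistic Doppler (source moving toward): f_obs = f_src · √((1+β)/(1−β)).
With β = 0.494: factor = √(1.494/0.506) = 1.7183.
f_obs = 45 × 1.7183 = 77.3 Hz.

77.3 Hz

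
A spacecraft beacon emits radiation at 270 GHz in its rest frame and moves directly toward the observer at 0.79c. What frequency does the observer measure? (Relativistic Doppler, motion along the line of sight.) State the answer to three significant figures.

Relativistic Doppler (source moving toward): f_obs = f_src · √((1+β)/(1−β)).
With β = 0.79: factor = √(1.79/0.21) = 2.9196.
f_obs = 270 × 2.9196 = 788 GHz.

788 GHz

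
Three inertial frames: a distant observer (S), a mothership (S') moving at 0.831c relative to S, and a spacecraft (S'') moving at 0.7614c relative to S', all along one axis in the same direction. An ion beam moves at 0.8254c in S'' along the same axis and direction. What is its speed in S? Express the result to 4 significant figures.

Compose velocities in two stages. Stage 1 (into S'): u₁ = (0.8254+0.7614)/(1+0.8254×0.7614) = 0.97442.
Stage 2 (into S): u = (0.97442+0.831)/(1+0.97442×0.831) = 0.99761, so the speed is 0.9976c.

0.9976c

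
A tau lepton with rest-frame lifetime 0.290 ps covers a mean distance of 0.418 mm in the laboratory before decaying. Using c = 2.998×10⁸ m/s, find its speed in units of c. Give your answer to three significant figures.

d = βγcτ ⇒ βγ = d/(cτ) = 4.180×10^-4 m / (8.6942×10^-5 m) = 4.8078.
β = (βγ)/√(1+(βγ)²) = 4.8078/√24.1149 = 0.979.

0.979c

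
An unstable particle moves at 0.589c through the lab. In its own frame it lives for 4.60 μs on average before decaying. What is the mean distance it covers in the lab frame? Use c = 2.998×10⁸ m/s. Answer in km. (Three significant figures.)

1.01 km

γ = 1/√(1 − β²) = 1/√(1 − 0.346921) = 1/√0.653079 = 1/0.808133 = 1.2374.
Lab-frame lifetime: Δt = γτ = 1.2374 × 4.60 μs = 5.692 μs.
Distance: d = vΔt = 0.589 × 2.998×10⁸ m/s × 5.6920×10^-6 s = 1010 m = 1.01 km.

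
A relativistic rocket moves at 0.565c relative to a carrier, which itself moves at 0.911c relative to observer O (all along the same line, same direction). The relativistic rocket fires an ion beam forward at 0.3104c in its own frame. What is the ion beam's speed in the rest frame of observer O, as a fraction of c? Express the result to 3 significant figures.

0.986c

First combine the ion beam and relativistic rocket (S''→S'): u₁ = (0.3104 + 0.565)/(1 + 0.3104×0.565) = 0.8754/1.175376 = 0.74478.
Then combine with the carrier (S'→S): u = (0.74478 + 0.911)/(1 + 0.74478×0.911) = 1.65578/1.67849458 = 0.98647.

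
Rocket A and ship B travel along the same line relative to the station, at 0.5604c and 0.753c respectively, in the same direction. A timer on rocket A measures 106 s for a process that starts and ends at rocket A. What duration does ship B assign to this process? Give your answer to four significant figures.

The velocity of rocket A relative to ship B is (0.5604 − 0.753)c / (1 − 0.5604×0.753) = −0.33321c; relative speed 0.33321c.
At |u| = 0.33321c, γ = (1 − 0.111029)^(−1/2) = 1.0606.
Rocket A's interval is proper; time dilation gives Δt_B = γΔτ = 1.0606 × 106 s = 112.4 s.

112.4 s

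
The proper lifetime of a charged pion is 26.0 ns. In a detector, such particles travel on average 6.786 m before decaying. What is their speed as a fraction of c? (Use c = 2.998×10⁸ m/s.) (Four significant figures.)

0.6566c

Let x = d/(cτ) = 6.786 m / (2.998×10⁸ m/s × 2.600×10^-8 s) = 0.87058. Since d = βγcτ, x = βγ = β/√(1−β²).
Solving: β² = x²/(1+x²) = 0.75791/1.75791 = 0.431143, so β = 0.6566.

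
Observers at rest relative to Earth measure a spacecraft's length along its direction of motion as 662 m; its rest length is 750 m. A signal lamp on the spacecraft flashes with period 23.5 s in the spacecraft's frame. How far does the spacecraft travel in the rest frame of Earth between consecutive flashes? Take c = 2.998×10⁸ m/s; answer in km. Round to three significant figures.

3.75×10^6 km

Length contraction gives γ = L₀/L = 750/662 = 1.13293.
β = √(1 − 1/γ²) = 0.47. Lab-frame period = γτ = 1.13293×23.5 s = 26.624 s. Distance = βc × γτ = 0.47 × 2.998×10⁸ m/s × 26.624 s = 3.7515×10^9 m = 3.75×10^6 km.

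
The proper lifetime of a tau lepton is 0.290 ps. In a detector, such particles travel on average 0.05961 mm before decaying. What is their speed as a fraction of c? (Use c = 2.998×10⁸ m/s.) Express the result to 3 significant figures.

0.565c

Lab distance = (lab lifetime)·v = γτ·βc, so βγ = d/(cτ) = 5.961×10^-5/(2.998×10⁸ × 2.900×10^-13) = 0.68563.
With βγ = 0.68563: γ² = 1 + (βγ)² = 1.470088, and β = (βγ)/γ = 0.68563/1.21247 = 0.565.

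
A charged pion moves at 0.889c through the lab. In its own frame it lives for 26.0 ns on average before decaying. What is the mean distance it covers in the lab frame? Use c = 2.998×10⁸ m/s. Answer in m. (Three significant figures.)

β² = 0.790321, so γ = 1/√0.209679 = 2.1838.
Lab-frame lifetime: Δt = γτ = 2.1838 × 26.0 ns = 56.779 ns.
Distance: d = vΔt = 0.889 × 2.998×10⁸ m/s × 5.6779×10^-8 s = 15.1 m.

15.1 m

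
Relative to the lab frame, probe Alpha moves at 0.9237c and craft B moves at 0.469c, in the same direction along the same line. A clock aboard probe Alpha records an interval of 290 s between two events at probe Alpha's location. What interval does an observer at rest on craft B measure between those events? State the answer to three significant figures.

486 s

Speed of probe Alpha in craft B's frame: u = (v_A − v_B)/(1 − v_A v_B/c²) = (0.9237 − 0.469)/(1 − 0.9237×0.469) = 0.4547/0.5667847 = 0.80224; |u| = 0.80224c.
At |u| = 0.80224c, γ = (1 − 0.643589)^(−1/2) = 1.675.
The clock on probe Alpha records proper time, so craft B measures Δt = γΔτ = 1.675 × 290 = 486 s.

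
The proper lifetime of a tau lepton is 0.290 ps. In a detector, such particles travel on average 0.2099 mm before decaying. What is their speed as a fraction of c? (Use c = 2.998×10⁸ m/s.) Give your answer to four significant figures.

0.9239c

d = βγcτ ⇒ βγ = d/(cτ) = 2.099×10^-4 m / (8.6942×10^-5 m) = 2.4143.
β = (βγ)/√(1+(βγ)²) = 2.4143/√6.82884 = 0.9239.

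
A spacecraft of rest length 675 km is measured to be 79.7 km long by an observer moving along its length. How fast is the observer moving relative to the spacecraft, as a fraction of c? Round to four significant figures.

Length contraction gives γ = L₀/L = 675/79.7 = 8.4693.
β = √(1 − 1/γ²) = √0.986059 = 0.9930.

0.9930c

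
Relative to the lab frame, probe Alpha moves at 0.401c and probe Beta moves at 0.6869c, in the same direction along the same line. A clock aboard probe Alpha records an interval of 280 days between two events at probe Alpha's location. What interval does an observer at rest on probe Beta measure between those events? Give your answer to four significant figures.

Speed of probe Alpha in probe Beta's frame: u = (v_A − v_B)/(1 − v_A v_B/c²) = (0.401 − 0.6869)/(1 − 0.401×0.6869) = −0.2859/0.7245531 = −0.39459; |u| = 0.39459c.
At |u| = 0.39459c, γ = (1 − 0.155701)^(−1/2) = 1.0883.
The clock on probe Alpha records proper time, so probe Beta measures Δt = γΔτ = 1.0883 × 280 = 304.7 days.

304.7 days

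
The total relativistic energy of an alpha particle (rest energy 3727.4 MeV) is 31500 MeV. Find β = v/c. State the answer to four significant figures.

0.9930

Total energy E = γmc² gives γ = 31500/3727.4 = 8.4509.
Hence β = √(1 − 1/γ²) = √(1 − 0.0140021) = √0.9859979 = 0.9930.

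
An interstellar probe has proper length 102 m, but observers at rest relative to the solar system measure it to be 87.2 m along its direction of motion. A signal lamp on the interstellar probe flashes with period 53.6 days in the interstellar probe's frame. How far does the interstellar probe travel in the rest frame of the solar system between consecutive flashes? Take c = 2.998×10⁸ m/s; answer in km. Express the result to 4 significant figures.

From L = L₀/γ: γ = 102/87.2 = 1.16972.
β = √(1 − 1/γ²) = 0.51878. Lab-frame period = γτ = 1.16972×53.6 days = 62.697 days. Distance = βc × γτ = 0.51878 × 2.998×10⁸ m/s × 5417020.8 s = 8.4251×10^14 m = 8.425×10^11 km.

8.425×10^11 km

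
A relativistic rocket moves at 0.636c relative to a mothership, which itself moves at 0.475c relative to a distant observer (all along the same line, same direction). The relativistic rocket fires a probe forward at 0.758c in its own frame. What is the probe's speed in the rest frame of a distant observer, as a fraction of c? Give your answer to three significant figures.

First combine the probe and relativistic rocket (S''→S'): u₁ = (0.758 + 0.636)/(1 + 0.758×0.636) = 1.394/1.482088 = 0.94056.
Then combine with the mothership (S'→S): u = (0.94056 + 0.475)/(1 + 0.94056×0.475) = 1.41556/1.446766 = 0.97843.

0.978c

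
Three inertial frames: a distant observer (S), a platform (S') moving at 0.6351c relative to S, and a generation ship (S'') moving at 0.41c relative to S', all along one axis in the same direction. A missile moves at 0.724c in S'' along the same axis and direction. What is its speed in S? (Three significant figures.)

0.971c

Compose velocities in two stages. Stage 1 (into S'): u₁ = (0.724+0.41)/(1+0.724×0.41) = 0.87443.
Stage 2 (into S): u = (0.87443+0.6351)/(1+0.87443×0.6351) = 0.97054, so the speed is 0.971c.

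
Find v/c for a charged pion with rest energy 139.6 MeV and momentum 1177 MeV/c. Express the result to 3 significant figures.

0.993

pc/(mc²) = 1177/139.6 = 8.4312 = βγ = β/√(1−β²).
So β² = x²/(1 + x²) with x = 8.4312: x² = 71.0851, β² = 71.0851/72.0851 = 0.986128, β = 0.993.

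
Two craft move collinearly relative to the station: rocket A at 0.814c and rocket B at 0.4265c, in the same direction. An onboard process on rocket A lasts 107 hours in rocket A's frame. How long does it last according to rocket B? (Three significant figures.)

133 hours

Speed of rocket A in rocket B's frame: u = (v_A − v_B)/(1 − v_A v_B/c²) = (0.814 − 0.4265)/(1 − 0.814×0.4265) = 0.3875/0.652829 = 0.59357; |u| = 0.59357c.
At |u| = 0.59357c, γ = (1 − 0.352325)^(−1/2) = 1.2426.
The clock on rocket A records proper time, so rocket B measures Δt = γΔτ = 1.2426 × 107 = 133 hours.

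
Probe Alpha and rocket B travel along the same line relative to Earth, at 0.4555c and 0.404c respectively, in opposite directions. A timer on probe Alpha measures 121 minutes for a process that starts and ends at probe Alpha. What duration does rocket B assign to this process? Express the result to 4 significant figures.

175.9 minutes

The velocity of probe Alpha relative to rocket B is (0.4555 + 0.404)c / (1 + 0.4555×0.404) = 0.72592c; relative speed 0.72592c.
γ for this relative speed: γ = 1/√(1 − 0.52696) = 1.454.
The clock on probe Alpha records proper time, so rocket B measures Δt = γΔτ = 1.454 × 121 = 175.9 minutes.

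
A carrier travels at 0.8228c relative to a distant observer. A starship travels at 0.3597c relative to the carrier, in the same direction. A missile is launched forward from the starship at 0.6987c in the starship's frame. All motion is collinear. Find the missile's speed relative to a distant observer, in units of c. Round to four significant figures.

0.9839c

Apply u = (u'+v)/(1+u'v) twice. Missile in the carrier frame: (0.6987+0.3597)/(1+0.6987·0.3597) = 1.0584/1.25132239 = 0.84583c.
That velocity, transformed to the rest frame of a distant observer: (0.84583+0.8228)/(1+0.84583·0.8228) = 1.66863/1.695948924 = 0.98389c.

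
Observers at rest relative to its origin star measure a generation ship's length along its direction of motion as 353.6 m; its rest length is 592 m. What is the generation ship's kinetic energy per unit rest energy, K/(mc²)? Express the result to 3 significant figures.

0.674

From L = L₀/γ: γ = 592/353.6 = 1.67421.
Since K = (γ−1)mc², K/(mc²) = 1.67421 − 1 = 0.674.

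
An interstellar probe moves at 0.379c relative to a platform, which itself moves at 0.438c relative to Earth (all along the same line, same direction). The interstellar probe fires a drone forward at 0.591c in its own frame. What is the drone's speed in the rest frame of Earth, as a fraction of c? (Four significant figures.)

0.9134c

Apply u = (u'+v)/(1+u'v) twice. Drone in the platform frame: (0.591+0.379)/(1+0.591·0.379) = 0.97/1.223989 = 0.79249c.
That velocity, transformed to the rest frame of Earth: (0.79249+0.438)/(1+0.79249·0.438) = 1.23049/1.34711062 = 0.91343c.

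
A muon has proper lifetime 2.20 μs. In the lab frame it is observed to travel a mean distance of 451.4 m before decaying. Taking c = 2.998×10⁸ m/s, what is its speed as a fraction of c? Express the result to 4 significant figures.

0.5648c

Lab distance = (lab lifetime)·v = γτ·βc, so βγ = d/(cτ) = 451.4/(2.998×10⁸ × 2.200×10^-6) = 0.6844.
With βγ = 0.6844: γ² = 1 + (βγ)² = 1.468403, and β = (βγ)/γ = 0.6844/1.21178 = 0.5648.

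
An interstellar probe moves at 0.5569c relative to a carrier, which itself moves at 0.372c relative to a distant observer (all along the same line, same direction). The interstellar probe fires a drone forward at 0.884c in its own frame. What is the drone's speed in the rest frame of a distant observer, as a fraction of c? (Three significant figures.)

0.984c

Compose velocities in two stages. Stage 1 (into S'): u₁ = (0.884+0.5569)/(1+0.884×0.5569) = 0.96556.
Stage 2 (into S): u = (0.96556+0.372)/(1+0.96556×0.372) = 0.98409, so the speed is 0.984c.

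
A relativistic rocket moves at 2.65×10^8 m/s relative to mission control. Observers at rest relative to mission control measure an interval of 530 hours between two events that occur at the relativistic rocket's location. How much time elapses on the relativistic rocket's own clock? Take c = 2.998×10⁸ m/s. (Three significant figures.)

β = v/c = (2.65×10^8 m/s)/(2.998×10⁸ m/s) = 0.883923.
With β = 0.883923, γ = 1/√(1 − 0.883923²) = 1/√0.2186801 = 2.1384.
The moving clock records proper time: Δτ = Δt/γ = 530/2.1384 = 248 hours.

248 hours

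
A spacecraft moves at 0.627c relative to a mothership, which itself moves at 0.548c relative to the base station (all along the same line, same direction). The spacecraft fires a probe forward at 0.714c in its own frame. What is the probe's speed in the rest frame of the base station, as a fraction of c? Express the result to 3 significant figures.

0.978c

Apply u = (u'+v)/(1+u'v) twice. Probe in the mothership frame: (0.714+0.627)/(1+0.714·0.627) = 1.341/1.447678 = 0.92631c.
That velocity, transformed to the rest frame of the base station: (0.92631+0.548)/(1+0.92631·0.548) = 1.47431/1.50761788 = 0.97791c.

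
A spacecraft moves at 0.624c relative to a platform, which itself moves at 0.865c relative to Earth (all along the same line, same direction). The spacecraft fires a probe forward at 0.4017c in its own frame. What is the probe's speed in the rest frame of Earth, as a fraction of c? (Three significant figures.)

Apply u = (u'+v)/(1+u'v) twice. Probe in the platform frame: (0.4017+0.624)/(1+0.4017·0.624) = 1.0257/1.2506608 = 0.82013c.
That velocity, transformed to the rest frame of Earth: (0.82013+0.865)/(1+0.82013·0.865) = 1.68513/1.70941245 = 0.98579c.

0.986c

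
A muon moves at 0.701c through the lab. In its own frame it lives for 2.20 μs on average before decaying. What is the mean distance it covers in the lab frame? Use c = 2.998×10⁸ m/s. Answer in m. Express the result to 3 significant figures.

648 m

Lorentz factor: γ = (1 − 0.491401)^(−1/2) = 1.4022.
Lab-frame lifetime: Δt = γτ = 1.4022 × 2.20 μs = 3.0848 μs.
Distance: d = vΔt = 0.701 × 2.998×10⁸ m/s × 3.0848×10^-6 s = 648 m.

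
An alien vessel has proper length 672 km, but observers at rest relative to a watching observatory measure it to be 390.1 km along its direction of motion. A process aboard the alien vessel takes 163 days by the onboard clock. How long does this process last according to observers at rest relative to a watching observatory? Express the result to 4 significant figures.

280.8 days

From L = L₀/γ: γ = 672/390.1 = 1.72264.
Δt = γΔτ = 1.72264 × 163 = 280.8 days.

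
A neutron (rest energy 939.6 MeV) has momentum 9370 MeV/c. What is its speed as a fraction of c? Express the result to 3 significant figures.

0.995c

pc/(mc²) = 9370/939.6 = 9.9723 = βγ = β/√(1−β²).
So β² = x²/(1 + x²) with x = 9.9723: x² = 99.4468, β² = 99.4468/100.4468 = 0.990044, β = 0.995.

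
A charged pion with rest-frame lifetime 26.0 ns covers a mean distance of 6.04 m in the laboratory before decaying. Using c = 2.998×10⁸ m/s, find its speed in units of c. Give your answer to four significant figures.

Let x = d/(cτ) = 6.040 m / (2.998×10⁸ m/s × 2.600×10^-8 s) = 0.77488. Since d = βγcτ, x = βγ = β/√(1−β²).
Solving: β² = x²/(1+x²) = 0.600439/1.600439 = 0.375171, so β = 0.6125.

0.6125c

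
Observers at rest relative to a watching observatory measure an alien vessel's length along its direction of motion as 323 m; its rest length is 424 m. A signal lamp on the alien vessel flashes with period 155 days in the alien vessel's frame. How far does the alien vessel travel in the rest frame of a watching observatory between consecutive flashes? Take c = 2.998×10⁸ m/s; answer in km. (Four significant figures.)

3.414×10^12 km

γ = L₀/L = 424/323 = 1.31269.
β = √(1 − 1/γ²) = 0.64782. Lab-frame period = γτ = 1.31269×155 days = 203.47 days. Distance = βc × γτ = 0.64782 × 2.998×10⁸ m/s × 17579808 s = 3.4143×10^15 m = 3.414×10^12 km.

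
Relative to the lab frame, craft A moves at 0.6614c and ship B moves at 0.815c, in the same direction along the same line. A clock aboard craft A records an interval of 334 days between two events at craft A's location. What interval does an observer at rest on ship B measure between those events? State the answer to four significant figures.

354.2 days

Speed of craft A in ship B's frame: u = (v_A − v_B)/(1 − v_A v_B/c²) = (0.6614 − 0.815)/(1 − 0.6614×0.815) = −0.1536/0.460959 = −0.33322; |u| = 0.33322c.
At |u| = 0.33322c, γ = (1 − 0.111036)^(−1/2) = 1.0606.
Craft A's interval is proper; time dilation gives Δt_B = γΔτ = 1.0606 × 334 days = 354.2 days.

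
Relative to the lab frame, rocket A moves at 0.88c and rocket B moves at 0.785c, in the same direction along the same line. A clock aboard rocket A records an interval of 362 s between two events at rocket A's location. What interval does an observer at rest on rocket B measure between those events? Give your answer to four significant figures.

Speed of rocket A in rocket B's frame: u = (v_A − v_B)/(1 − v_A v_B/c²) = (0.88 − 0.785)/(1 − 0.88×0.785) = 0.095/0.3092 = 0.30724; |u| = 0.30724c.
γ for this relative speed: γ = 1/√(1 − 0.0943964) = 1.0508.
Rocket A's interval is proper; time dilation gives Δt_B = γΔτ = 1.0508 × 362 s = 380.4 s.

380.4 s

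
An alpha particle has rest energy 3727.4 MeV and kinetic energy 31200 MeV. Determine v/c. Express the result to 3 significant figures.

0.994

K = (γ−1)mc², so γ = 1 + 31200/3727.4 = 9.3704.
Then v/c = √(1 − γ⁻²) = √(1 − 0.011389) = √0.988611 = 0.994.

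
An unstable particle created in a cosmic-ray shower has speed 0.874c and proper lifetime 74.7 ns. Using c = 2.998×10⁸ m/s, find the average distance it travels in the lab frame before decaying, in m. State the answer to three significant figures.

40.3 m

γ = 1/√(1 − β²) = 1/√(1 − 0.763876) = 1/√0.236124 = 1/0.485926 = 2.0579.
Lab-frame lifetime: Δt = γτ = 2.0579 × 74.7 ns = 153.73 ns.
Distance: d = vΔt = 0.874 × 2.998×10⁸ m/s × 1.5373×10^-7 s = 40.3 m.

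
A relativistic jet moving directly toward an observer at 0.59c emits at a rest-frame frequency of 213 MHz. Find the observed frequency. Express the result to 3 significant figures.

Relativistic Doppler (source moving toward): f_obs = f_src · √((1+β)/(1−β)).
With β = 0.59: factor = √(1.59/0.41) = 1.9693.
f_obs = 213 × 1.9693 = 419 MHz.

419 MHz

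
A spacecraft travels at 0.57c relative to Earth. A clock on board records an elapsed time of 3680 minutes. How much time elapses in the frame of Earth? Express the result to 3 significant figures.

γ = 1/√(1 − β²) = 1/√(1 − 0.3249) = 1/√0.6751 = 1/0.821645 = 1.2171.
The onboard clock measures proper time, so the interval in the rest frame of Earth is dilated: Δt = γ·Δτ = 1.2171 × 3680 minutes = 4480 minutes.

4480 minutes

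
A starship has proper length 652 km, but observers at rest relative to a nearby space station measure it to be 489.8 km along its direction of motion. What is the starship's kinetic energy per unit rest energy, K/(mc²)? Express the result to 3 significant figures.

0.331

From L = L₀/γ: γ = 652/489.8 = 1.33116.
Since K = (γ−1)mc², K/(mc²) = 1.33116 − 1 = 0.331.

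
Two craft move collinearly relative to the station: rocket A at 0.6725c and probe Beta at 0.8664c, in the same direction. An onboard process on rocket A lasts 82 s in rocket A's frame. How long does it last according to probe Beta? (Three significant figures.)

Transform rocket A's velocity into probe Beta's frame: (0.6725 − 0.8664)/(1 − 0.6725·0.8664) = −0.1939/0.417346, so the relative speed is 0.4646c.
At |u| = 0.4646c, γ = (1 − 0.215853)^(−1/2) = 1.1293.
Rocket A's interval is proper; time dilation gives Δt_B = γΔτ = 1.1293 × 82 s = 92.6 s.

92.6 s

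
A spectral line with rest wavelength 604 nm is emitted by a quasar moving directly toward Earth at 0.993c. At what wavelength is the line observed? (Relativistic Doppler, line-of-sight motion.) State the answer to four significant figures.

35.80 nm

Relativistic Doppler for wavelength: λ_obs = λ_src · √((1−β)/(1+β)).
With β = 0.993: factor = √(0.007/1.993) = 0.059265.
λ_obs = 604 × 0.059265 = 35.80 nm.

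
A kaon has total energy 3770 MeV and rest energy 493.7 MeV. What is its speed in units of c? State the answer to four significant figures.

0.9914c

γ = E/(mc²) = 3770/493.7 = 7.6362.
β = √(1 − 1/γ²) = √(1 − 0.0171493) = √0.9828507 = 0.9914.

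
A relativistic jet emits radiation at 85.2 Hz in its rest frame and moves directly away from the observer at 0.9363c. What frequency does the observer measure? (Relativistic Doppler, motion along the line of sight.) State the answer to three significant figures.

Relativistic Doppler (source moving away): f_obs = f_src · √((1−β)/(1+β)).
With β = 0.9363: factor = √(0.0637/1.9363) = 0.18138.
f_obs = 85.2 × 0.18138 = 15.5 Hz.

15.5 Hz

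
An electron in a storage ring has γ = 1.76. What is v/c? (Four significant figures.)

0.8229

β = √(1 − 1/γ²) = √(1 − 1/3.0976) = √0.677169 = 0.8229.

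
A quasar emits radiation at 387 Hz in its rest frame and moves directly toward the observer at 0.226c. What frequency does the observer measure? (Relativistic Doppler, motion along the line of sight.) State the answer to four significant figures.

Relativistic Doppler (source moving toward): f_obs = f_src · √((1+β)/(1−β)).
With β = 0.226: factor = √(1.226/0.774) = 1.2586.
f_obs = 387 × 1.2586 = 487.1 Hz.

487.1 Hz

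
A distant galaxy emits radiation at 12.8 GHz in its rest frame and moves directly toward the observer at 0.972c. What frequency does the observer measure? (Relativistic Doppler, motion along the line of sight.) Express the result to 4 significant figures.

Relativistic Doppler (source moving toward): f_obs = f_src · √((1+β)/(1−β)).
With β = 0.972: factor = √(1.972/0.028) = 8.3922.
f_obs = 12.8 × 8.3922 = 107.4 GHz.

107.4 GHz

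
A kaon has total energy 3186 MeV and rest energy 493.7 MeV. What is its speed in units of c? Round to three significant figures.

γ = E/(mc²) = 3186/493.7 = 6.4533.
β = √(1 − 1/γ²) = √(1 − 0.0240124) = √0.9759876 = 0.988.

0.988c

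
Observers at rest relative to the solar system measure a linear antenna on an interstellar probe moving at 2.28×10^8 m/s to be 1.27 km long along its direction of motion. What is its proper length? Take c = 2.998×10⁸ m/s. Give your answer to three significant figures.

1.96 km

β = v/c = (2.28×10^8 m/s)/(2.998×10⁸ m/s) = 0.760507.
Lorentz factor: γ = (1 − 0.5783709)^(−1/2) = 1.54.
Proper length: L₀ = γ·L = 1.54 × 1.27 = 1.96 km.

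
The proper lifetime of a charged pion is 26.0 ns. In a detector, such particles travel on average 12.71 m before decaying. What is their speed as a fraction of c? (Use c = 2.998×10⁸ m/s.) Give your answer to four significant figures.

0.8525c

Let x = d/(cτ) = 12.71 m / (2.998×10⁸ m/s × 2.600×10^-8 s) = 1.6306. Since d = βγcτ, x = βγ = β/√(1−β²).
Solving: β² = x²/(1+x²) = 2.65886/3.65886 = 0.726691, so β = 0.8525.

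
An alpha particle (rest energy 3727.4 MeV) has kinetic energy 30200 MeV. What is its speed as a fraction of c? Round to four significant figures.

K = (γ−1)mc², so γ = 1 + 30200/3727.4 = 9.1022.
Then v/c = √(1 − γ⁻²) = √(1 − 0.01207) = √0.98793 = 0.9939.

0.9939c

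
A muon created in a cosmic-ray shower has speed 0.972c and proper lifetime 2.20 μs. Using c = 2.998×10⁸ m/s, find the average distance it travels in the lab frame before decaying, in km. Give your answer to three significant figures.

β² = 0.944784, so γ = 1/√0.055216 = 4.2557.
Lab-frame lifetime: Δt = γτ = 4.2557 × 2.20 μs = 9.3625 μs.
Distance: d = vΔt = 0.972 × 2.998×10⁸ m/s × 9.3625×10^-6 s = 2730 m = 2.73 km.

2.73 km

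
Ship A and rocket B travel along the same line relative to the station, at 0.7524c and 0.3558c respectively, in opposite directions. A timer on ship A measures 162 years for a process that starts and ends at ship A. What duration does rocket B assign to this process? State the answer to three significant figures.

The velocity of ship A relative to rocket B is (0.7524 + 0.3558)c / (1 + 0.7524×0.3558) = 0.87418c; relative speed 0.87418c.
At |u| = 0.87418c, γ = (1 − 0.764191)^(−1/2) = 2.0593.
Ship A's interval is proper; time dilation gives Δt_B = γΔτ = 2.0593 × 162 years = 334 years.

334 years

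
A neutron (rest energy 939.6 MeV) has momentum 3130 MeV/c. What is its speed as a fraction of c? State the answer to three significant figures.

βγ = pc/(mc²) = 3130/939.6 = 3.3312.
Since γ² = 1 + (βγ)² = 12.0969, γ = √12.0969 = 3.47806, and β = (βγ)/γ = 3.3312/3.47806 = 0.958.

0.958c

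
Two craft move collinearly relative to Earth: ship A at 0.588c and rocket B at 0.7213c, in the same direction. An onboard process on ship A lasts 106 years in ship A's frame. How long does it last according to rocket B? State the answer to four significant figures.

The velocity of ship A relative to rocket B is (0.588 − 0.7213)c / (1 − 0.588×0.7213) = −0.23147c; relative speed 0.23147c.
At |u| = 0.23147c, γ = (1 − 0.0535784)^(−1/2) = 1.0279.
The clock on ship A records proper time, so rocket B measures Δt = γΔτ = 1.0279 × 106 = 109.0 years.

109.0 years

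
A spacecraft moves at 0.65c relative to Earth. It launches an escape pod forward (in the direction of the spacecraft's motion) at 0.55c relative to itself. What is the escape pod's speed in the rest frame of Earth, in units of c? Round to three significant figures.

0.884c

Relativistic velocity addition: u = (u' + v)/(1 + u'v/c²), with u' = 0.55c and v = 0.65c.
Numerator: 0.55 + 0.65 = 1.2. Denominator: 1 + (0.55)(0.65) = 1.3575.
u = 1.2/1.3575 = 0.88398, so the speed is 0.884c.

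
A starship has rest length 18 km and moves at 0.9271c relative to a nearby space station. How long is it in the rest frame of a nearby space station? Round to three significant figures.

6.75 km

Lorentz factor: γ = (1 − 0.85951441)^(−1/2) = 2.668.
Length contraction: L = L₀/γ = 18/2.668 = 6.75 km.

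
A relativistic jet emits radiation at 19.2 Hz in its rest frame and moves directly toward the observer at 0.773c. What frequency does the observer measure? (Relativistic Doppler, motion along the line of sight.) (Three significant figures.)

53.7 Hz

Relativistic Doppler (source moving toward): f_obs = f_src · √((1+β)/(1−β)).
With β = 0.773: factor = √(1.773/0.227) = 2.7947.
f_obs = 19.2 × 2.7947 = 53.7 Hz.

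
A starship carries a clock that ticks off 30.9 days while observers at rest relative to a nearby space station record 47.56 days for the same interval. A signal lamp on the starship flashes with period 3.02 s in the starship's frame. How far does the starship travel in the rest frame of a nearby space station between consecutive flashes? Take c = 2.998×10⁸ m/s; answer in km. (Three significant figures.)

From Δt = γΔτ: γ = 47.56/30.9 = 1.53916.
β = √(1 − 1/γ²) = 0.76019. Lab-frame period = γτ = 1.53916×3.02 s = 4.6483 s. Distance = βc × γτ = 0.76019 × 2.998×10⁸ m/s × 4.6483 s = 1.0594×10^9 m = 1.06×10^6 km.

1.06×10^6 km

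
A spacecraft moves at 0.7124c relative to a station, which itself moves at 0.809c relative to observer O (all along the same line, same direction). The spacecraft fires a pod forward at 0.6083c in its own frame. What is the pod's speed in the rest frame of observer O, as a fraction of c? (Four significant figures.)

First combine the pod and spacecraft (S''→S'): u₁ = (0.6083 + 0.7124)/(1 + 0.6083×0.7124) = 1.3207/1.43335292 = 0.92141.
Then combine with the station (S'→S): u = (0.92141 + 0.809)/(1 + 0.92141×0.809) = 1.73041/1.74542069 = 0.9914.

0.9914c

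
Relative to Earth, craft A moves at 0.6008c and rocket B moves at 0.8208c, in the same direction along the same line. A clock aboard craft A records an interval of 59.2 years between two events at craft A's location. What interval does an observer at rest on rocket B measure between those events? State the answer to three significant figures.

65.7 years

Speed of craft A in rocket B's frame: u = (v_A − v_B)/(1 − v_A v_B/c²) = (0.6008 − 0.8208)/(1 − 0.6008×0.8208) = −0.22/0.50686336 = −0.43404; |u| = 0.43404c.
At |u| = 0.43404c, γ = (1 − 0.188391)^(−1/2) = 1.11.
Craft A's interval is proper; time dilation gives Δt_B = γΔτ = 1.11 × 59.2 years = 65.7 years.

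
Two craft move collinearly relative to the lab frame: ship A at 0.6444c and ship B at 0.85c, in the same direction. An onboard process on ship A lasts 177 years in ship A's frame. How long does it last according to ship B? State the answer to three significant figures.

199 years

Transform ship A's velocity into ship B's frame: (0.6444 − 0.85)/(1 − 0.6444·0.85) = −0.2056/0.45226, so the relative speed is 0.45461c.
At |u| = 0.45461c, γ = (1 − 0.20667)^(−1/2) = 1.1227.
The clock on ship A records proper time, so ship B measures Δt = γΔτ = 1.1227 × 177 = 199 years.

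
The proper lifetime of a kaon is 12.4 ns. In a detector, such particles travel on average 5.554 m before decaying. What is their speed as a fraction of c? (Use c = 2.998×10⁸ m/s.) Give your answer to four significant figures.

d = βγcτ ⇒ βγ = d/(cτ) = 5.554 m / (3.71752 m) = 1.494.
β = (βγ)/√(1+(βγ)²) = 1.494/√3.23204 = 0.8310.

0.8310c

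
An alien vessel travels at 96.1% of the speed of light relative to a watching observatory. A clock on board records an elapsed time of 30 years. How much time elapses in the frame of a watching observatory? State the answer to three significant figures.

β² = 0.923521, so γ = 1/√0.076479 = 3.616.
The onboard clock measures proper time, so the interval in the rest frame of a watching observatory is dilated: Δt = γ·Δτ = 3.616 × 30 years = 108 years.

108 years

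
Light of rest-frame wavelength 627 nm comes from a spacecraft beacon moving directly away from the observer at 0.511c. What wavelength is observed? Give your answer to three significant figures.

1100 nm

Relativistic Doppler for wavelength: λ_obs = λ_src · √((1+β)/(1−β)).
With β = 0.511: factor = √(1.511/0.489) = 1.7578.
λ_obs = 627 × 1.7578 = 1100 nm.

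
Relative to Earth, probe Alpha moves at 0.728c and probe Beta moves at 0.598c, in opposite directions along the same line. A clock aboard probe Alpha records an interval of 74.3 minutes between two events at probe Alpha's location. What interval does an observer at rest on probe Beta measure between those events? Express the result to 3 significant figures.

Speed of probe Alpha in probe Beta's frame: u = (v_A + v_B)/(1 + v_A v_B/c²) = (0.728 + 0.598)/(1 + 0.728×0.598) = 1.326/1.435344 = 0.92382; |u| = 0.92382c.
γ for this relative speed: γ = 1/√(1 − 0.853443) = 2.6121.
Probe Alpha's interval is proper; time dilation gives Δt_B = γΔτ = 2.6121 × 74.3 minutes = 194 minutes.

194 minutes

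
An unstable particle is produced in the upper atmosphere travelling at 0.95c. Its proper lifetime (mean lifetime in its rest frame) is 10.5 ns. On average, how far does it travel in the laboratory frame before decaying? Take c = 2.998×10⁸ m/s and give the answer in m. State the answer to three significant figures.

9.58 m

Lorentz factor: γ = (1 − 0.9025)^(−1/2) = 3.2026.
Lab-frame lifetime: Δt = γτ = 3.2026 × 10.5 ns = 33.627 ns.
Distance: d = vΔt = 0.95 × 2.998×10⁸ m/s × 3.3627×10^-8 s = 9.58 m.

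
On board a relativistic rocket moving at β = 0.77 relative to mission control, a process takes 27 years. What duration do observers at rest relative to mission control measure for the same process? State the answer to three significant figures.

γ = 1/√(1 − β²) = 1/√(1 − 0.5929) = 1/√0.4071 = 1/0.638044 = 1.5673.
The onboard clock measures proper time, so the interval in the rest frame of mission control is dilated: Δt = γ·Δτ = 1.5673 × 27 years = 42.3 years.

42.3 years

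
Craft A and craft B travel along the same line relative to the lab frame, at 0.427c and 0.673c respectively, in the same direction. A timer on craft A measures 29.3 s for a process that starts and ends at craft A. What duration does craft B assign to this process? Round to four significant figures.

31.22 s

Speed of craft A in craft B's frame: u = (v_A − v_B)/(1 − v_A v_B/c²) = (0.427 − 0.673)/(1 − 0.427×0.673) = −0.246/0.712629 = −0.3452; |u| = 0.3452c.
At |u| = 0.3452c, γ = (1 − 0.119163)^(−1/2) = 1.0655.
The clock on craft A records proper time, so craft B measures Δt = γΔτ = 1.0655 × 29.3 = 31.22 s.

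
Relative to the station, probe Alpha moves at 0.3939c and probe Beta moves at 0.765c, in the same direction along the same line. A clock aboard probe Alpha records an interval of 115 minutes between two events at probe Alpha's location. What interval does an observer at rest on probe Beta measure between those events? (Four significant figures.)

135.7 minutes

The velocity of probe Alpha relative to probe Beta is (0.3939 − 0.765)c / (1 − 0.3939×0.765) = −0.53115c; relative speed 0.53115c.
At |u| = 0.53115c, γ = (1 − 0.28212)^(−1/2) = 1.1803.
The clock on probe Alpha records proper time, so probe Beta measures Δt = γΔτ = 1.1803 × 115 = 135.7 minutes.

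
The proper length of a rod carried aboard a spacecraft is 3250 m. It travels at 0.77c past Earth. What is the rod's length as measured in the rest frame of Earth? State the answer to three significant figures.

2070 m

With β = 0.77, γ = 1/√(1 − 0.77²) = 1/√0.4071 = 1.5673.
Along the direction of motion the measured length is L₀/γ = 3250/1.5673 = 2070 m.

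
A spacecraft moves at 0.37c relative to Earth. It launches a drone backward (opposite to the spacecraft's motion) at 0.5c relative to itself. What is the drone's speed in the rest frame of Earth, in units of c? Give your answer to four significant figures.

0.1595c

Relativistic velocity addition: u = (u' + v)/(1 + u'v/c²), with u' = −0.5c and v = 0.37c.
Numerator: −0.5 + 0.37 = −0.13. Denominator: 1 + (−0.5)(0.37) = 0.815.
u = −0.13/0.815 = −0.15951, so the speed is 0.1595c.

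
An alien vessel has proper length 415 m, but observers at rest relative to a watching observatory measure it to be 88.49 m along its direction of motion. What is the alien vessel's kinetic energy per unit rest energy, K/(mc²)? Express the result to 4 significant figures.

From L = L₀/γ: γ = 415/88.49 = 4.6898.
Since K = (γ−1)mc², K/(mc²) = 4.6898 − 1 = 3.690.

3.690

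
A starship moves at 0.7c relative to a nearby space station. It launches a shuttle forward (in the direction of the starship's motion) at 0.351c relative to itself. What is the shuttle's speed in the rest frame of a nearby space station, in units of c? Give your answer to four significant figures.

In units of c, u = (u' + v)/(1 + u'v) with u' = 0.351 and v = 0.7.
Numerator: 0.351 + 0.7 = 1.051. Denominator: 1 + (0.351)(0.7) = 1.2457.
u = 1.051/1.2457 = 0.8437, so the speed is 0.8437c.

0.8437c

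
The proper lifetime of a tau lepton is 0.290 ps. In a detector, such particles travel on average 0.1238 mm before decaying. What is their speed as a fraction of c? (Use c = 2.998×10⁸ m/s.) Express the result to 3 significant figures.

0.818c

d = βγcτ ⇒ βγ = d/(cτ) = 1.238×10^-4 m / (8.6942×10^-5 m) = 1.4239.
β = (βγ)/√(1+(βγ)²) = 1.4239/√3.02749 = 0.818.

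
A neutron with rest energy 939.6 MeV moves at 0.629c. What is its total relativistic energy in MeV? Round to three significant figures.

γ = 1/√(1 − β²) = 1/√(1 − 0.395641) = 1/√0.604359 = 1/0.777405 = 1.2863.
Total energy: E = γmc² = 1.2863 × 939.6 MeV = 1210 MeV.

1210 MeV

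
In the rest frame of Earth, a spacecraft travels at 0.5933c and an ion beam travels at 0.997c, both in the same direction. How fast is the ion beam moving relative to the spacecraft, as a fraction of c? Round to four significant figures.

0.9883c

Transform to the spacecraft's frame: u' = (u − v)/(1 − uv/c²).
u' = (0.997 − 0.5933)/(1 − 0.997×0.5933) = 0.4037/0.4084799 = 0.9883.
Speed in the spacecraft's frame: 0.9883c (in the same direction).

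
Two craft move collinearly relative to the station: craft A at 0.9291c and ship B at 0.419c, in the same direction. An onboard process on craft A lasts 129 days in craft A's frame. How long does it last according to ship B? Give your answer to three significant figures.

235 days

The velocity of craft A relative to ship B is (0.9291 − 0.419)c / (1 − 0.9291×0.419) = 0.83526c; relative speed 0.83526c.
At |u| = 0.83526c, γ = (1 − 0.697659)^(−1/2) = 1.8187.
Craft A's interval is proper; time dilation gives Δt_B = γΔτ = 1.8187 × 129 days = 235 days.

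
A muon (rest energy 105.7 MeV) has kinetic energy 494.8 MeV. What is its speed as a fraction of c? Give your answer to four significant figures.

γ = 1 + K/(mc²) = 1 + 494.8/105.7 = 5.6812.
β = √(1 − 1/γ²) = √(1 − 0.0309827) = √0.9690173 = 0.9844.

0.9844c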